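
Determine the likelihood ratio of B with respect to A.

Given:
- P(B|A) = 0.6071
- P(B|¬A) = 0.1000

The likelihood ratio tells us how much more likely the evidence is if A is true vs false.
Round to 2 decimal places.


Likelihood Ratio (LR) = P(B|A) / P(B|¬A)

LR = 0.6071 / 0.1000
   = 6.07

The evidence is 6.07 times more likely if A is true than if A is false.
Since LR > 1, the evidence supports A over ¬A.


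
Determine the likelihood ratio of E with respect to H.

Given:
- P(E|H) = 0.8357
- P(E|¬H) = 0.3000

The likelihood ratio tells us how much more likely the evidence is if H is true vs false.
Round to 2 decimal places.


Likelihood Ratio (LR) = P(E|H) / P(E|¬H)

LR = 0.8357 / 0.3000
   = 2.79

The evidence is 2.79 times more likely if H is true than if H is false.
Because LR exceeds 1, E is evidence for H.


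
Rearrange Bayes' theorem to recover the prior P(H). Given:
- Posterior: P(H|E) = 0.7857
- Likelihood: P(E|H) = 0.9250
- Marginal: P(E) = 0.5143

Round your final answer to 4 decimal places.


From Bayes' theorem: P(H|E) = P(E|H) × P(H) / P(E)

Rearranging for P(H):
P(H) = P(H|E) × P(E) / P(E|H)
     = 0.7857 × 0.5143 / 0.9250
     = 0.40408551 / 0.9250
     = 0.4368


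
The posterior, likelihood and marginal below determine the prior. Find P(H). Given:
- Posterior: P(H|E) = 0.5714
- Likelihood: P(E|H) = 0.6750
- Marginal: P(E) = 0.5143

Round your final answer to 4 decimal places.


From Bayes' theorem: P(H|E) = P(E|H) × P(H) / P(E)

Rearranging for P(H):
P(H) = P(H|E) × P(E) / P(E|H)
     = 0.5714 × 0.5143 / 0.6750
     = 0.29387102 / 0.6750
     = 0.4354


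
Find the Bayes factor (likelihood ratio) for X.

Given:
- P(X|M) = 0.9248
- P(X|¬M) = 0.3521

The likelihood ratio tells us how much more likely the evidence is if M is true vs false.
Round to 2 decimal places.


Likelihood Ratio (LR) = P(X|M) / P(X|¬M)

LR = 0.9248 / 0.3521
   = 2.63

The evidence is 2.63 times more likely if M is true than if M is false.
LR > 1, so observing X raises the odds in favor of M.


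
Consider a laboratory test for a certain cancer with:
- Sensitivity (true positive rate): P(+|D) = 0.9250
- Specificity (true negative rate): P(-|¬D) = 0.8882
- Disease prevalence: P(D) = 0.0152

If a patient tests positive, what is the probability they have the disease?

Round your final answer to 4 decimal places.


Let D = has disease, + = positive test

Given:
- P(D) = 0.0152 (prevalence)
- P(+|D) = 0.9250 (sensitivity)
- P(-|¬D) = 0.8882 (specificity)
- P(+|¬D) = 0.1118 (false positive rate = 1 - specificity)

Step 1: Find P(+)
P(+) = P(+|D)P(D) + P(+|¬D)P(¬D)
     = 0.9250 × 0.0152 + 0.1118 × 0.9848
     = 0.01406000 + 0.11010064
     = 0.12416064

Step 2: Apply Bayes' theorem for P(D|+)
P(D|+) = P(+|D)P(D) / P(+)
       = 0.01406000 / 0.12416064
       = 0.1132


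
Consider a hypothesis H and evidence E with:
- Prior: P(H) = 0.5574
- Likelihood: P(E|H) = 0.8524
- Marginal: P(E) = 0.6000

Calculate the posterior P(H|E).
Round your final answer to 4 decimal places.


Using Bayes' theorem:

P(H|E) = P(E|H) × P(H) / P(E)
       = 0.8524 × 0.5574 / 0.6000
       = 0.47512776 / 0.6000
       = 0.7919

The evidence strengthens our belief in H.
Prior: 0.5574 → Posterior: 0.7919


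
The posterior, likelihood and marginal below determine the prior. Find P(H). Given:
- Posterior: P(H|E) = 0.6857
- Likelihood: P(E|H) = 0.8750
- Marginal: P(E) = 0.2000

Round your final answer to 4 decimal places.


From Bayes' theorem: P(H|E) = P(E|H) × P(H) / P(E)

Rearranging for P(H):
P(H) = P(H|E) × P(E) / P(E|H)
     = 0.6857 × 0.2000 / 0.8750
     = 0.13714000 / 0.8750
     = 0.1567


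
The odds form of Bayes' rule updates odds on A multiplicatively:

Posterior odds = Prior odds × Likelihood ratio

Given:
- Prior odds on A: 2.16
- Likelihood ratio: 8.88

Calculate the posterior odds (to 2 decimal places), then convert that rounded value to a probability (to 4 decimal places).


Step 1: Calculate posterior odds
Posterior odds = Prior odds × LR
               = 2.16 × 8.88
               = 19.18

Step 2: Convert to probability
P(A|E) = Posterior odds / (1 + Posterior odds)
       = 19.18 / (1 + 19.18)
       = 19.18 / 20.18
       = 0.9504

The evidence increased P(A) from 0.6835 to 0.9504.


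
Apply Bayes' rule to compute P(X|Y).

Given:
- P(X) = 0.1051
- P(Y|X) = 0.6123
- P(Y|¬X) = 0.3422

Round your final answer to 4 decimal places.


Bayes' theorem: P(X|Y) = P(Y|X) × P(X) / P(Y)

Step 1: Calculate P(Y) using law of total probability
P(Y) = P(Y|X)P(X) + P(Y|¬X)P(¬X)
     = 0.6123 × 0.1051 + 0.3422 × 0.8949
     = 0.06435273 + 0.30623478
     = 0.37058751

Step 2: Apply Bayes' theorem
P(X|Y) = P(Y|X) × P(X) / P(Y)
       = 0.06435273 / 0.37058751
       = 0.1737


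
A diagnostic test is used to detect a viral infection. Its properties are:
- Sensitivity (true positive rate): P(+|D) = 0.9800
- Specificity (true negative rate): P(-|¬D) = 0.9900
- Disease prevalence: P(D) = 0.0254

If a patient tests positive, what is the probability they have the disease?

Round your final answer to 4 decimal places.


Let D = has disease, + = positive test

Given:
- P(D) = 0.0254 (prevalence)
- P(+|D) = 0.9800 (sensitivity)
- P(-|¬D) = 0.9900 (specificity)
- P(+|¬D) = 0.0100 (false positive rate = 1 - specificity)

Step 1: Find P(+)
P(+) = P(+|D)P(D) + P(+|¬D)P(¬D)
     = 0.9800 × 0.0254 + 0.0100 × 0.9746
     = 0.02489200 + 0.00974600
     = 0.03463800

Step 2: Apply Bayes' theorem for P(D|+)
P(D|+) = P(+|D)P(D) / P(+)
       = 0.02489200 / 0.03463800
       = 0.7186


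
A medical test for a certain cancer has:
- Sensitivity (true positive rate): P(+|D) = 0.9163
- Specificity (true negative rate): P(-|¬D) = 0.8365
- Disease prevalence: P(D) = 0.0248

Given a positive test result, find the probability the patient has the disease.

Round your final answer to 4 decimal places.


Let D = has disease, + = positive test

Given:
- P(D) = 0.0248 (prevalence)
- P(+|D) = 0.9163 (sensitivity)
- P(-|¬D) = 0.8365 (specificity)
- P(+|¬D) = 0.1635 (false positive rate = 1 - specificity)

Step 1: Find P(+)
P(+) = P(+|D)P(D) + P(+|¬D)P(¬D)
     = 0.9163 × 0.0248 + 0.1635 × 0.9752
     = 0.02272424 + 0.15944520
     = 0.18216944

Step 2: Apply Bayes' theorem for P(D|+)
P(D|+) = P(+|D)P(D) / P(+)
       = 0.02272424 / 0.18216944
       = 0.1247


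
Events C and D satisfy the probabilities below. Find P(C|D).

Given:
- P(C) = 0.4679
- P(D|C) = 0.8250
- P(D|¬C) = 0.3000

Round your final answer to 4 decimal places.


Bayes' theorem: P(C|D) = P(D|C) × P(C) / P(D)

Step 1: Calculate P(D) using law of total probability
P(D) = P(D|C)P(C) + P(D|¬C)P(¬C)
     = 0.8250 × 0.4679 + 0.3000 × 0.5321
     = 0.38601750 + 0.15963000
     = 0.54564750

Step 2: Apply Bayes' theorem
P(C|D) = P(D|C) × P(C) / P(D)
       = 0.38601750 / 0.54564750
       = 0.7074


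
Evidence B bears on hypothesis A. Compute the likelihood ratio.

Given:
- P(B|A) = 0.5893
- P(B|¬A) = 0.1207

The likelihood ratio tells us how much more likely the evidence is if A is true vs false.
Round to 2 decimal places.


Likelihood Ratio (LR) = P(B|A) / P(B|¬A)

LR = 0.5893 / 0.1207
   = 4.88

The evidence is 4.88 times more likely if A is true than if A is false.
LR > 1, so observing B raises the odds in favor of A.


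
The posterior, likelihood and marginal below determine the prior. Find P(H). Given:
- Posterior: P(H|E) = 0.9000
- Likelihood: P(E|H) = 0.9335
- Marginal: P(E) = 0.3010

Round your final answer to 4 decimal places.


From Bayes' theorem: P(H|E) = P(E|H) × P(H) / P(E)

Rearranging for P(H):
P(H) = P(H|E) × P(E) / P(E|H)
     = 0.9000 × 0.3010 / 0.9335
     = 0.27090000 / 0.9335
     = 0.2902


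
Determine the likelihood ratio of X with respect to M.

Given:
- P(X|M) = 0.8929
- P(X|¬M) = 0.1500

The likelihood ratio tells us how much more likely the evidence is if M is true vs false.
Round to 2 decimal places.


Likelihood Ratio (LR) = P(X|M) / P(X|¬M)

LR = 0.8929 / 0.1500
   = 5.95

The evidence is 5.95 times more likely if M is true than if M is false.
Because LR exceeds 1, X is evidence for M.


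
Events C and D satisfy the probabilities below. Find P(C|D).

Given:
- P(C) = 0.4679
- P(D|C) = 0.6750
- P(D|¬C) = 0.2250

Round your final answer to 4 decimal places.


Bayes' theorem: P(C|D) = P(D|C) × P(C) / P(D)

Step 1: Calculate P(D) using law of total probability
P(D) = P(D|C)P(C) + P(D|¬C)P(¬C)
     = 0.6750 × 0.4679 + 0.2250 × 0.5321
     = 0.31583250 + 0.11972250
     = 0.43555500

Step 2: Apply Bayes' theorem
P(C|D) = P(D|C) × P(C) / P(D)
       = 0.31583250 / 0.43555500
       = 0.7251


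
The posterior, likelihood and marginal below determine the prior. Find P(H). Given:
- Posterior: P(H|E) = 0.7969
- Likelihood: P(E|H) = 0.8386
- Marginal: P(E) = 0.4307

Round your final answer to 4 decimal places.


From Bayes' theorem: P(H|E) = P(E|H) × P(H) / P(E)

Rearranging for P(H):
P(H) = P(H|E) × P(E) / P(E|H)
     = 0.7969 × 0.4307 / 0.8386
     = 0.34322483 / 0.8386
     = 0.4093


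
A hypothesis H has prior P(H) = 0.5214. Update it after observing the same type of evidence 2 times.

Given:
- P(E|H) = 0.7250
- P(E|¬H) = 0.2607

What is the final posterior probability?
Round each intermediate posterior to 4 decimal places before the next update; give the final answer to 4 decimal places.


Sequential Bayesian updating:

Initial prior: P(H) = 0.5214

Update 1:
  P(E) = 0.7250 × 0.5214 + 0.2607 × 0.4786 = 0.37801500 + 0.12477102 = 0.50278602
  P(H|E) = 0.37801500 / 0.50278602 = 0.7518

Update 2:
  P(E) = 0.7250 × 0.7518 + 0.2607 × 0.2482 = 0.54505500 + 0.06470574 = 0.60976074
  P(H|E) = 0.54505500 / 0.60976074 = 0.8939

Final posterior: 0.8939


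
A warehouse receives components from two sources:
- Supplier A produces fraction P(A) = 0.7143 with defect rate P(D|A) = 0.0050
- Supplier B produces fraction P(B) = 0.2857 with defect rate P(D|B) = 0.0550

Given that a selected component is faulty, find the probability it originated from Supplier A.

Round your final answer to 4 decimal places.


Let A = from Supplier A, D = faulty

Given:
- P(A) = 0.7143, P(B) = 0.2857
- P(D|A) = 0.0050, P(D|B) = 0.0550

Step 1: Find P(D)
P(D) = P(D|A)P(A) + P(D|B)P(B)
     = 0.0050 × 0.7143 + 0.0550 × 0.2857
     = 0.00357150 + 0.01571350
     = 0.01928500

Step 2: Apply Bayes' theorem
P(A|D) = P(D|A)P(A) / P(D)
       = 0.00357150 / 0.01928500
       = 0.1852


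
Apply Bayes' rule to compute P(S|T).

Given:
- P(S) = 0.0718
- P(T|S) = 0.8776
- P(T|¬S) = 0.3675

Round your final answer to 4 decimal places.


Bayes' theorem: P(S|T) = P(T|S) × P(S) / P(T)

Step 1: Calculate P(T) using law of total probability
P(T) = P(T|S)P(S) + P(T|¬S)P(¬S)
     = 0.8776 × 0.0718 + 0.3675 × 0.9282
     = 0.06301168 + 0.34111350
     = 0.40412518

Step 2: Apply Bayes' theorem
P(S|T) = P(T|S) × P(S) / P(T)
       = 0.06301168 / 0.40412518
       = 0.1559


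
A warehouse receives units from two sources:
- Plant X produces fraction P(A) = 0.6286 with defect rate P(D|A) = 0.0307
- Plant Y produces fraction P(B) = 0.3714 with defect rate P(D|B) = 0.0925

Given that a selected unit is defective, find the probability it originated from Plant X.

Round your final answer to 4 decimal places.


Let A = from Plant X, D = defective

Given:
- P(A) = 0.6286, P(B) = 0.3714
- P(D|A) = 0.0307, P(D|B) = 0.0925

Step 1: Find P(D)
P(D) = P(D|A)P(A) + P(D|B)P(B)
     = 0.0307 × 0.6286 + 0.0925 × 0.3714
     = 0.01929802 + 0.03435450
     = 0.05365252

Step 2: Apply Bayes' theorem
P(A|D) = P(D|A)P(A) / P(D)
       = 0.01929802 / 0.05365252
       = 0.3597


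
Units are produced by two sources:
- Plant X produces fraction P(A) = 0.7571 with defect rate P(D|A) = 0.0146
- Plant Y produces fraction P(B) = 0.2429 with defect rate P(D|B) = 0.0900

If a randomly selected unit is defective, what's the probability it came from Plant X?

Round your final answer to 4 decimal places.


Let A = from Plant X, D = defective

Given:
- P(A) = 0.7571, P(B) = 0.2429
- P(D|A) = 0.0146, P(D|B) = 0.0900

Step 1: Find P(D)
P(D) = P(D|A)P(A) + P(D|B)P(B)
     = 0.0146 × 0.7571 + 0.0900 × 0.2429
     = 0.01105366 + 0.02186100
     = 0.03291466

Step 2: Apply Bayes' theorem
P(A|D) = P(D|A)P(A) / P(D)
       = 0.01105366 / 0.03291466
       = 0.3358


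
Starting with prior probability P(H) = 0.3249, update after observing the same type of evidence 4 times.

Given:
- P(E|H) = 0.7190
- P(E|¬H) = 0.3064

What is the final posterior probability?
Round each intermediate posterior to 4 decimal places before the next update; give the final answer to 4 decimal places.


Sequential Bayesian updating:

Initial prior: P(H) = 0.3249

Update 1:
  P(E) = 0.7190 × 0.3249 + 0.3064 × 0.6751 = 0.23360310 + 0.20685064 = 0.44045374
  P(H|E) = 0.23360310 / 0.44045374 = 0.5304

Update 2:
  P(E) = 0.7190 × 0.5304 + 0.3064 × 0.4696 = 0.38135760 + 0.14388544 = 0.52524304
  P(H|E) = 0.38135760 / 0.52524304 = 0.7261

Update 3:
  P(E) = 0.7190 × 0.7261 + 0.3064 × 0.2739 = 0.52206590 + 0.08392296 = 0.60598886
  P(H|E) = 0.52206590 / 0.60598886 = 0.8615

Update 4:
  P(E) = 0.7190 × 0.8615 + 0.3064 × 0.1385 = 0.61941850 + 0.04243640 = 0.66185490
  P(H|E) = 0.61941850 / 0.66185490 = 0.9359

Final posterior: 0.9359


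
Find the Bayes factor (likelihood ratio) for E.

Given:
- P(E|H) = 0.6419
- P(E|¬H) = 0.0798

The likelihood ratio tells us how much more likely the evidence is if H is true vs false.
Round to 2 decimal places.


Likelihood Ratio (LR) = P(E|H) / P(E|¬H)

LR = 0.6419 / 0.0798
   = 8.04

The evidence is 8.04 times more likely if H is true than if H is false.
Since LR > 1, the evidence supports H over ¬H.


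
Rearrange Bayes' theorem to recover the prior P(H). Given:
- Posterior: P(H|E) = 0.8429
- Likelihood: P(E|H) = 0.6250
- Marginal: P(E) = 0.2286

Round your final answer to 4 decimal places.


From Bayes' theorem: P(H|E) = P(E|H) × P(H) / P(E)

Rearranging for P(H):
P(H) = P(H|E) × P(E) / P(E|H)
     = 0.8429 × 0.2286 / 0.6250
     = 0.19268694 / 0.6250
     = 0.3083


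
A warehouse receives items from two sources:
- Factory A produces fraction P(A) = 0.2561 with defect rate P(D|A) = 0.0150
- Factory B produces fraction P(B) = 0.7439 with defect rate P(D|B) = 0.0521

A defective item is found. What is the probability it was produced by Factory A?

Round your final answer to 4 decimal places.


Let A = from Factory A, D = defective

Given:
- P(A) = 0.2561, P(B) = 0.7439
- P(D|A) = 0.0150, P(D|B) = 0.0521

Step 1: Find P(D)
P(D) = P(D|A)P(A) + P(D|B)P(B)
     = 0.0150 × 0.2561 + 0.0521 × 0.7439
     = 0.00384150 + 0.03875719
     = 0.04259869

Step 2: Apply Bayes' theorem
P(A|D) = P(D|A)P(A) / P(D)
       = 0.00384150 / 0.04259869
       = 0.0902


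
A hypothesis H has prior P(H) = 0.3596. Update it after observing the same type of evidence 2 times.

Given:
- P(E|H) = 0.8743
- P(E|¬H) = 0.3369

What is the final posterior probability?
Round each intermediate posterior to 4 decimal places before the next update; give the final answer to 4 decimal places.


Sequential Bayesian updating:

Initial prior: P(H) = 0.3596

Update 1:
  P(E) = 0.8743 × 0.3596 + 0.3369 × 0.6404 = 0.31439828 + 0.21575076 = 0.53014904
  P(H|E) = 0.31439828 / 0.53014904 = 0.5930

Update 2:
  P(E) = 0.8743 × 0.5930 + 0.3369 × 0.4070 = 0.51845990 + 0.13711830 = 0.65557820
  P(H|E) = 0.51845990 / 0.65557820 = 0.7908

Final posterior: 0.7908


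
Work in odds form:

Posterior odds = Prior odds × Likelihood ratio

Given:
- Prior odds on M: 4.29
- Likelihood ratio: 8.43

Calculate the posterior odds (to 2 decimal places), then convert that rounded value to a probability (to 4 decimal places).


Step 1: Calculate posterior odds
Posterior odds = Prior odds × LR
               = 4.29 × 8.43
               = 36.16

Step 2: Convert to probability
P(M|E) = Posterior odds / (1 + Posterior odds)
       = 36.16 / (1 + 36.16)
       = 36.16 / 37.16
       = 0.9731

The evidence increased P(M) from 0.8110 to 0.9731.


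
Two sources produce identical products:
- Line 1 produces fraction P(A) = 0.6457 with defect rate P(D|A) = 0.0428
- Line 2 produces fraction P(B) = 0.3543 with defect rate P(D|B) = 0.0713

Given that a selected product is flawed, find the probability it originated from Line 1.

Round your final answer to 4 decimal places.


Let A = from Line 1, D = flawed

Given:
- P(A) = 0.6457, P(B) = 0.3543
- P(D|A) = 0.0428, P(D|B) = 0.0713

Step 1: Find P(D)
P(D) = P(D|A)P(A) + P(D|B)P(B)
     = 0.0428 × 0.6457 + 0.0713 × 0.3543
     = 0.02763596 + 0.02526159
     = 0.05289755

Step 2: Apply Bayes' theorem
P(A|D) = P(D|A)P(A) / P(D)
       = 0.02763596 / 0.05289755
       = 0.5224


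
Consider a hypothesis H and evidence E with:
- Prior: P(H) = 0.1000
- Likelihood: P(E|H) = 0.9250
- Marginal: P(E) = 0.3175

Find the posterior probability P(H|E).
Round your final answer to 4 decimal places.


Using Bayes' theorem:

P(H|E) = P(E|H) × P(H) / P(E)
       = 0.9250 × 0.1000 / 0.3175
       = 0.09250000 / 0.3175
       = 0.2913

The evidence strengthens our belief in H.
Prior: 0.1000 → Posterior: 0.2913


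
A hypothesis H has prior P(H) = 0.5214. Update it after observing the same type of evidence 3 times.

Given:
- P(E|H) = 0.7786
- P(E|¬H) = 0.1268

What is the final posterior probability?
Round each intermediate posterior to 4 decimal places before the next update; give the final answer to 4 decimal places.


Sequential Bayesian updating:

Initial prior: P(H) = 0.5214

Update 1:
  P(E) = 0.7786 × 0.5214 + 0.1268 × 0.4786 = 0.40596204 + 0.06068648 = 0.46664852
  P(H|E) = 0.40596204 / 0.46664852 = 0.8700

Update 2:
  P(E) = 0.7786 × 0.8700 + 0.1268 × 0.1300 = 0.67738200 + 0.01648400 = 0.69386600
  P(H|E) = 0.67738200 / 0.69386600 = 0.9762

Update 3:
  P(E) = 0.7786 × 0.9762 + 0.1268 × 0.0238 = 0.76006932 + 0.00301784 = 0.76308716
  P(H|E) = 0.76006932 / 0.76308716 = 0.9960

Final posterior: 0.9960


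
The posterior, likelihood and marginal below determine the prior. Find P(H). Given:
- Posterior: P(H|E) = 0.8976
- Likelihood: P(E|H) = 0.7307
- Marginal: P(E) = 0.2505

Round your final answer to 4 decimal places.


From Bayes' theorem: P(H|E) = P(E|H) × P(H) / P(E)

Rearranging for P(H):
P(H) = P(H|E) × P(E) / P(E|H)
     = 0.8976 × 0.2505 / 0.7307
     = 0.22484880 / 0.7307
     = 0.3077


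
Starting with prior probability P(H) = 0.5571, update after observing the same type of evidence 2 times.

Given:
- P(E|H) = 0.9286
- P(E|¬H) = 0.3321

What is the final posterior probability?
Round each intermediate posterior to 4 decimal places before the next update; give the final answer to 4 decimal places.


Sequential Bayesian updating:

Initial prior: P(H) = 0.5571

Update 1:
  P(E) = 0.9286 × 0.5571 + 0.3321 × 0.4429 = 0.51732306 + 0.14708709 = 0.66441015
  P(H|E) = 0.51732306 / 0.66441015 = 0.7786

Update 2:
  P(E) = 0.9286 × 0.7786 + 0.3321 × 0.2214 = 0.72300796 + 0.07352694 = 0.79653490
  P(H|E) = 0.72300796 / 0.79653490 = 0.9077

Final posterior: 0.9077


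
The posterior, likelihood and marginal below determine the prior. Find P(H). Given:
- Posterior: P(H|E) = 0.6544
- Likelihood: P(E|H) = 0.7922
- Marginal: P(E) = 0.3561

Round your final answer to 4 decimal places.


From Bayes' theorem: P(H|E) = P(E|H) × P(H) / P(E)

Rearranging for P(H):
P(H) = P(H|E) × P(E) / P(E|H)
     = 0.6544 × 0.3561 / 0.7922
     = 0.23303184 / 0.7922
     = 0.2942


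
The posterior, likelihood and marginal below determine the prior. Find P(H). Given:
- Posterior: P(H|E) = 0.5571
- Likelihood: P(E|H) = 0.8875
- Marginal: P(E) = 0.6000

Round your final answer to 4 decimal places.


From Bayes' theorem: P(H|E) = P(E|H) × P(H) / P(E)

Rearranging for P(H):
P(H) = P(H|E) × P(E) / P(E|H)
     = 0.5571 × 0.6000 / 0.8875
     = 0.33426000 / 0.8875
     = 0.3766


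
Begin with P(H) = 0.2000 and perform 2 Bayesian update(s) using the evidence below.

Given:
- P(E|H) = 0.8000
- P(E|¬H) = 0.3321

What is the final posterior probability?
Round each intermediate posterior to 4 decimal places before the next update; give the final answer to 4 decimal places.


Sequential Bayesian updating:

Initial prior: P(H) = 0.2000

Update 1:
  P(E) = 0.8000 × 0.2000 + 0.3321 × 0.8000 = 0.16000000 + 0.26568000 = 0.42568000
  P(H|E) = 0.16000000 / 0.42568000 = 0.3759

Update 2:
  P(E) = 0.8000 × 0.3759 + 0.3321 × 0.6241 = 0.30072000 + 0.20726361 = 0.50798361
  P(H|E) = 0.30072000 / 0.50798361 = 0.5920

Final posterior: 0.5920


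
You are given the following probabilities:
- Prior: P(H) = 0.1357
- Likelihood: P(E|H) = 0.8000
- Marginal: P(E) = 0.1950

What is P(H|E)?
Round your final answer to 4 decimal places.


Using Bayes' theorem:

P(H|E) = P(E|H) × P(H) / P(E)
       = 0.8000 × 0.1357 / 0.1950
       = 0.10856000 / 0.1950
       = 0.5567

The evidence strengthens our belief in H.
Prior: 0.1357 → Posterior: 0.5567


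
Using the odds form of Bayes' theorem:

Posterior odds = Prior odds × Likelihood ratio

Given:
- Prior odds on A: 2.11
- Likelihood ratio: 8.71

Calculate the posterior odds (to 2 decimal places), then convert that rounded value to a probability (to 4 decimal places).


Step 1: Calculate posterior odds
Posterior odds = Prior odds × LR
               = 2.11 × 8.71
               = 18.38

Step 2: Convert to probability
P(A|E) = Posterior odds / (1 + Posterior odds)
       = 18.38 / (1 + 18.38)
       = 18.38 / 19.38
       = 0.9484

The evidence increased P(A) from 0.6785 to 0.9484.


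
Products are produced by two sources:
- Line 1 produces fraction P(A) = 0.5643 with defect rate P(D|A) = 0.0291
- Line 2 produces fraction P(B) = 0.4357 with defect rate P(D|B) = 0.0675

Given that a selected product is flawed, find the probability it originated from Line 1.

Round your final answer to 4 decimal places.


Let A = from Line 1, D = flawed

Given:
- P(A) = 0.5643, P(B) = 0.4357
- P(D|A) = 0.0291, P(D|B) = 0.0675

Step 1: Find P(D)
P(D) = P(D|A)P(A) + P(D|B)P(B)
     = 0.0291 × 0.5643 + 0.0675 × 0.4357
     = 0.01642113 + 0.02940975
     = 0.04583088

Step 2: Apply Bayes' theorem
P(A|D) = P(D|A)P(A) / P(D)
       = 0.01642113 / 0.04583088
       = 0.3583


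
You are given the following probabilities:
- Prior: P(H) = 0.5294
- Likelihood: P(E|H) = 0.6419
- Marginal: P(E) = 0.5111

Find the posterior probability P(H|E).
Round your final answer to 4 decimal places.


Using Bayes' theorem:

P(H|E) = P(E|H) × P(H) / P(E)
       = 0.6419 × 0.5294 / 0.5111
       = 0.33982186 / 0.5111
       = 0.6649

The evidence strengthens our belief in H.
Prior: 0.5294 → Posterior: 0.6649


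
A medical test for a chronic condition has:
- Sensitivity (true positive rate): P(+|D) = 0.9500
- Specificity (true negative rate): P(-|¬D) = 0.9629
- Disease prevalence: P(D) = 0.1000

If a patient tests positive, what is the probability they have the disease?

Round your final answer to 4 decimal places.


Let D = has disease, + = positive test

Given:
- P(D) = 0.1000 (prevalence)
- P(+|D) = 0.9500 (sensitivity)
- P(-|¬D) = 0.9629 (specificity)
- P(+|¬D) = 0.0371 (false positive rate = 1 - specificity)

Step 1: Find P(+)
P(+) = P(+|D)P(D) + P(+|¬D)P(¬D)
     = 0.9500 × 0.1000 + 0.0371 × 0.9000
     = 0.09500000 + 0.03339000
     = 0.12839000

Step 2: Apply Bayes' theorem for P(D|+)
P(D|+) = P(+|D)P(D) / P(+)
       = 0.09500000 / 0.12839000
       = 0.7399


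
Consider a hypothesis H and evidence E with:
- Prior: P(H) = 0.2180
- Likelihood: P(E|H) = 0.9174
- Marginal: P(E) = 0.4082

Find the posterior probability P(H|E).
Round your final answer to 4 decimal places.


Using Bayes' theorem:

P(H|E) = P(E|H) × P(H) / P(E)
       = 0.9174 × 0.2180 / 0.4082
       = 0.19999320 / 0.4082
       = 0.4899

The evidence strengthens our belief in H.
Prior: 0.2180 → Posterior: 0.4899


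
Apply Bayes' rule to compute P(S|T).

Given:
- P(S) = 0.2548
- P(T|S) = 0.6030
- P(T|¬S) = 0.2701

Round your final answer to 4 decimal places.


Bayes' theorem: P(S|T) = P(T|S) × P(S) / P(T)

Step 1: Calculate P(T) using law of total probability
P(T) = P(T|S)P(S) + P(T|¬S)P(¬S)
     = 0.6030 × 0.2548 + 0.2701 × 0.7452
     = 0.15364440 + 0.20127852
     = 0.35492292

Step 2: Apply Bayes' theorem
P(S|T) = P(T|S) × P(S) / P(T)
       = 0.15364440 / 0.35492292
       = 0.4329


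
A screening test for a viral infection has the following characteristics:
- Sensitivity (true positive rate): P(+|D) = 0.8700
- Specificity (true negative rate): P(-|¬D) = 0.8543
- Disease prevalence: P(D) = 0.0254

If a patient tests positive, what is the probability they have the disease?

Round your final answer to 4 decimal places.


Let D = has disease, + = positive test

Given:
- P(D) = 0.0254 (prevalence)
- P(+|D) = 0.8700 (sensitivity)
- P(-|¬D) = 0.8543 (specificity)
- P(+|¬D) = 0.1457 (false positive rate = 1 - specificity)

Step 1: Find P(+)
P(+) = P(+|D)P(D) + P(+|¬D)P(¬D)
     = 0.8700 × 0.0254 + 0.1457 × 0.9746
     = 0.02209800 + 0.14199922
     = 0.16409722

Step 2: Apply Bayes' theorem for P(D|+)
P(D|+) = P(+|D)P(D) / P(+)
       = 0.02209800 / 0.16409722
       = 0.1347


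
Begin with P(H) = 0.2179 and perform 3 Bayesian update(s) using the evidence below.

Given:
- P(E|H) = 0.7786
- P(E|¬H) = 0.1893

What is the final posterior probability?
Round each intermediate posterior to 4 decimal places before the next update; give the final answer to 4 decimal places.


Sequential Bayesian updating:

Initial prior: P(H) = 0.2179

Update 1:
  P(E) = 0.7786 × 0.2179 + 0.1893 × 0.7821 = 0.16965694 + 0.14805153 = 0.31770847
  P(H|E) = 0.16965694 / 0.31770847 = 0.5340

Update 2:
  P(E) = 0.7786 × 0.5340 + 0.1893 × 0.4660 = 0.41577240 + 0.08821380 = 0.50398620
  P(H|E) = 0.41577240 / 0.50398620 = 0.8250

Update 3:
  P(E) = 0.7786 × 0.8250 + 0.1893 × 0.1750 = 0.64234500 + 0.03312750 = 0.67547250
  P(H|E) = 0.64234500 / 0.67547250 = 0.9510

Final posterior: 0.9510


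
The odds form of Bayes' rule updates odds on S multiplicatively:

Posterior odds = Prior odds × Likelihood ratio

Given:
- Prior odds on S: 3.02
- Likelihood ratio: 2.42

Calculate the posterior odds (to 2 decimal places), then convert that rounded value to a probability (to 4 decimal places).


Step 1: Calculate posterior odds
Posterior odds = Prior odds × LR
               = 3.02 × 2.42
               = 7.31

Step 2: Convert to probability
P(S|E) = Posterior odds / (1 + Posterior odds)
       = 7.31 / (1 + 7.31)
       = 7.31 / 8.31
       = 0.8797

The evidence increased P(S) from 0.7512 to 0.8797.


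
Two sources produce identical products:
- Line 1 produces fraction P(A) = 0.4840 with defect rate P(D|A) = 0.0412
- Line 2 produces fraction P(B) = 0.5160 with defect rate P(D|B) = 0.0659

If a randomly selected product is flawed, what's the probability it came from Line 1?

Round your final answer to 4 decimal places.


Let A = from Line 1, D = flawed

Given:
- P(A) = 0.4840, P(B) = 0.5160
- P(D|A) = 0.0412, P(D|B) = 0.0659

Step 1: Find P(D)
P(D) = P(D|A)P(A) + P(D|B)P(B)
     = 0.0412 × 0.4840 + 0.0659 × 0.5160
     = 0.01994080 + 0.03400440
     = 0.05394520

Step 2: Apply Bayes' theorem
P(A|D) = P(D|A)P(A) / P(D)
       = 0.01994080 / 0.05394520
       = 0.3696


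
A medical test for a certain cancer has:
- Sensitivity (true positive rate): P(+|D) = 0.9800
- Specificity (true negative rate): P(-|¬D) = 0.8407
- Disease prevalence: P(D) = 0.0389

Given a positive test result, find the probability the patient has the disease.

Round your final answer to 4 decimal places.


Let D = has disease, + = positive test

Given:
- P(D) = 0.0389 (prevalence)
- P(+|D) = 0.9800 (sensitivity)
- P(-|¬D) = 0.8407 (specificity)
- P(+|¬D) = 0.1593 (false positive rate = 1 - specificity)

Step 1: Find P(+)
P(+) = P(+|D)P(D) + P(+|¬D)P(¬D)
     = 0.9800 × 0.0389 + 0.1593 × 0.9611
     = 0.03812200 + 0.15310323
     = 0.19122523

Step 2: Apply Bayes' theorem for P(D|+)
P(D|+) = P(+|D)P(D) / P(+)
       = 0.03812200 / 0.19122523
       = 0.1994


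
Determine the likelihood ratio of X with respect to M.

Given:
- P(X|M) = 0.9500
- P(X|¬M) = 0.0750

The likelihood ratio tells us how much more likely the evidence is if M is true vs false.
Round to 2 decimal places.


Likelihood Ratio (LR) = P(X|M) / P(X|¬M)

LR = 0.9500 / 0.0750
   = 12.67

The evidence is 12.67 times more likely if M is true than if M is false.
Because LR exceeds 1, X is evidence for M.


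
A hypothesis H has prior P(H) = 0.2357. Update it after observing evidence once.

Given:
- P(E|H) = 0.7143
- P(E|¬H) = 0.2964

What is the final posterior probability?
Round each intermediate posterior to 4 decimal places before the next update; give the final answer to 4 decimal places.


Sequential Bayesian updating:

Initial prior: P(H) = 0.2357

Update 1:
  P(E) = 0.7143 × 0.2357 + 0.2964 × 0.7643 = 0.16836051 + 0.22653852 = 0.39489903
  P(H|E) = 0.16836051 / 0.39489903 = 0.4263

Final posterior: 0.4263


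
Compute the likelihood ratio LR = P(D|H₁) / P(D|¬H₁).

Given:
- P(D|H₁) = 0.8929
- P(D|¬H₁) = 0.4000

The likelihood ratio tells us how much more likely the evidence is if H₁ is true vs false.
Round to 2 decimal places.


Likelihood Ratio (LR) = P(D|H₁) / P(D|¬H₁)

LR = 0.8929 / 0.4000
   = 2.23

The evidence is 2.23 times more likely if H₁ is true than if H₁ is false.
Since LR > 1, the evidence supports H₁ over ¬H₁.


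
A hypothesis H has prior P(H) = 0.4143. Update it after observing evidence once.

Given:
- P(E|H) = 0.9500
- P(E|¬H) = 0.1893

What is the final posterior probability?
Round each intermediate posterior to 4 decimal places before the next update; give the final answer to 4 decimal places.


Sequential Bayesian updating:

Initial prior: P(H) = 0.4143

Update 1:
  P(E) = 0.9500 × 0.4143 + 0.1893 × 0.5857 = 0.39358500 + 0.11087301 = 0.50445801
  P(H|E) = 0.39358500 / 0.50445801 = 0.7802

Final posterior: 0.7802


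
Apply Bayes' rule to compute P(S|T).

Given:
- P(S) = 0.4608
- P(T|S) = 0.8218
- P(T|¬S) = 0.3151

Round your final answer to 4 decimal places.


Bayes' theorem: P(S|T) = P(T|S) × P(S) / P(T)

Step 1: Calculate P(T) using law of total probability
P(T) = P(T|S)P(S) + P(T|¬S)P(¬S)
     = 0.8218 × 0.4608 + 0.3151 × 0.5392
     = 0.37868544 + 0.16990192
     = 0.54858736

Step 2: Apply Bayes' theorem
P(S|T) = P(T|S) × P(S) / P(T)
       = 0.37868544 / 0.54858736
       = 0.6903


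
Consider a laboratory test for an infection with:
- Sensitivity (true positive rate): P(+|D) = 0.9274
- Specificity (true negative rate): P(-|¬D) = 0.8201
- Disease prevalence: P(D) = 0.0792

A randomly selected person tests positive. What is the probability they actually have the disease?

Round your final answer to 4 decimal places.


Let D = has disease, + = positive test

Given:
- P(D) = 0.0792 (prevalence)
- P(+|D) = 0.9274 (sensitivity)
- P(-|¬D) = 0.8201 (specificity)
- P(+|¬D) = 0.1799 (false positive rate = 1 - specificity)

Step 1: Find P(+)
P(+) = P(+|D)P(D) + P(+|¬D)P(¬D)
     = 0.9274 × 0.0792 + 0.1799 × 0.9208
     = 0.07345008 + 0.16565192
     = 0.23910200

Step 2: Apply Bayes' theorem for P(D|+)
P(D|+) = P(+|D)P(D) / P(+)
       = 0.07345008 / 0.23910200
       = 0.3072


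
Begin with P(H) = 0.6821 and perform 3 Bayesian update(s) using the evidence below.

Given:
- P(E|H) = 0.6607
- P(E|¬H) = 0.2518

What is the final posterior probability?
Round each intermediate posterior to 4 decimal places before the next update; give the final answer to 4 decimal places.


Sequential Bayesian updating:

Initial prior: P(H) = 0.6821

Update 1:
  P(E) = 0.6607 × 0.6821 + 0.2518 × 0.3179 = 0.45066347 + 0.08004722 = 0.53071069
  P(H|E) = 0.45066347 / 0.53071069 = 0.8492

Update 2:
  P(E) = 0.6607 × 0.8492 + 0.2518 × 0.1508 = 0.56106644 + 0.03797144 = 0.59903788
  P(H|E) = 0.56106644 / 0.59903788 = 0.9366

Update 3:
  P(E) = 0.6607 × 0.9366 + 0.2518 × 0.0634 = 0.61881162 + 0.01596412 = 0.63477574
  P(H|E) = 0.61881162 / 0.63477574 = 0.9749

Final posterior: 0.9749


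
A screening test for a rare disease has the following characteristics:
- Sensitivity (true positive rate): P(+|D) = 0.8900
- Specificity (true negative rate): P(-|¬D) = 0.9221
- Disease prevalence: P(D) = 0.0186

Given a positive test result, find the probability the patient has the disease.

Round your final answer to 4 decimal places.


Let D = has disease, + = positive test

Given:
- P(D) = 0.0186 (prevalence)
- P(+|D) = 0.8900 (sensitivity)
- P(-|¬D) = 0.9221 (specificity)
- P(+|¬D) = 0.0779 (false positive rate = 1 - specificity)

Step 1: Find P(+)
P(+) = P(+|D)P(D) + P(+|¬D)P(¬D)
     = 0.8900 × 0.0186 + 0.0779 × 0.9814
     = 0.01655400 + 0.07645106
     = 0.09300506

Step 2: Apply Bayes' theorem for P(D|+)
P(D|+) = P(+|D)P(D) / P(+)
       = 0.01655400 / 0.09300506
       = 0.1780


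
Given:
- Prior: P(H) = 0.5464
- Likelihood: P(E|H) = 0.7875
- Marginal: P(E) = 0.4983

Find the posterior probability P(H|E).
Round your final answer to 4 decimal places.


Using Bayes' theorem:

P(H|E) = P(E|H) × P(H) / P(E)
       = 0.7875 × 0.5464 / 0.4983
       = 0.43029000 / 0.4983
       = 0.8635

The evidence strengthens our belief in H.
Prior: 0.5464 → Posterior: 0.8635


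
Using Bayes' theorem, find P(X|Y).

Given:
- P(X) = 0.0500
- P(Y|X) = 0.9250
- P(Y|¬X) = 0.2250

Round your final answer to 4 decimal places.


Bayes' theorem: P(X|Y) = P(Y|X) × P(X) / P(Y)

Step 1: Calculate P(Y) using law of total probability
P(Y) = P(Y|X)P(X) + P(Y|¬X)P(¬X)
     = 0.9250 × 0.0500 + 0.2250 × 0.9500
     = 0.04625000 + 0.21375000
     = 0.26000000

Step 2: Apply Bayes' theorem
P(X|Y) = P(Y|X) × P(X) / P(Y)
       = 0.04625000 / 0.26000000
       = 0.1779


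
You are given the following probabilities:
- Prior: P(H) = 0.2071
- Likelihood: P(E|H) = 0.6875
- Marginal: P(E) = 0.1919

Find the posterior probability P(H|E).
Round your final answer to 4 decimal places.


Using Bayes' theorem:

P(H|E) = P(E|H) × P(H) / P(E)
       = 0.6875 × 0.2071 / 0.1919
       = 0.14238125 / 0.1919
       = 0.7420

The evidence strengthens our belief in H.
Prior: 0.2071 → Posterior: 0.7420


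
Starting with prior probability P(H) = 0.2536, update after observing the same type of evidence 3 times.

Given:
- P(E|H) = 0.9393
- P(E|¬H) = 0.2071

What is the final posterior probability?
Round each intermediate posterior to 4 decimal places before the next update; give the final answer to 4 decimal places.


Sequential Bayesian updating:

Initial prior: P(H) = 0.2536

Update 1:
  P(E) = 0.9393 × 0.2536 + 0.2071 × 0.7464 = 0.23820648 + 0.15457944 = 0.39278592
  P(H|E) = 0.23820648 / 0.39278592 = 0.6065

Update 2:
  P(E) = 0.9393 × 0.6065 + 0.2071 × 0.3935 = 0.56968545 + 0.08149385 = 0.65117930
  P(H|E) = 0.56968545 / 0.65117930 = 0.8749

Update 3:
  P(E) = 0.9393 × 0.8749 + 0.2071 × 0.1251 = 0.82179357 + 0.02590821 = 0.84770178
  P(H|E) = 0.82179357 / 0.84770178 = 0.9694

Final posterior: 0.9694


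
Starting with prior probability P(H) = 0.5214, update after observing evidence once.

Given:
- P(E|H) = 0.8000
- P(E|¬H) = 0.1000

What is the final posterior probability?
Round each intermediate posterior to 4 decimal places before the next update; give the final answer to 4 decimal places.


Sequential Bayesian updating:

Initial prior: P(H) = 0.5214

Update 1:
  P(E) = 0.8000 × 0.5214 + 0.1000 × 0.4786 = 0.41712000 + 0.04786000 = 0.46498000
  P(H|E) = 0.41712000 / 0.46498000 = 0.8971

Final posterior: 0.8971


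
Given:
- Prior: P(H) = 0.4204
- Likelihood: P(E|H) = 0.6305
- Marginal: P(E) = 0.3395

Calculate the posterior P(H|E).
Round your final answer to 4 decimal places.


Using Bayes' theorem:

P(H|E) = P(E|H) × P(H) / P(E)
       = 0.6305 × 0.4204 / 0.3395
       = 0.26506220 / 0.3395
       = 0.7807

The evidence strengthens our belief in H.
Prior: 0.4204 → Posterior: 0.7807


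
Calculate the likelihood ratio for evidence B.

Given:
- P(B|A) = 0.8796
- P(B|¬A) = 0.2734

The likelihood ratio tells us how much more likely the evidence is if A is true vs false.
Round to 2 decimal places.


Likelihood Ratio (LR) = P(B|A) / P(B|¬A)

LR = 0.8796 / 0.2734
   = 3.22

The evidence is 3.22 times more likely if A is true than if A is false.
LR > 1, so observing B raises the odds in favor of A.


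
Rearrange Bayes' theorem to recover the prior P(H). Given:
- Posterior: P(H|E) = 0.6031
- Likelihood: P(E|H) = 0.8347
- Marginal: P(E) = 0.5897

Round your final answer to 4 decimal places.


From Bayes' theorem: P(H|E) = P(E|H) × P(H) / P(E)

Rearranging for P(H):
P(H) = P(H|E) × P(E) / P(E|H)
     = 0.6031 × 0.5897 / 0.8347
     = 0.35564807 / 0.8347
     = 0.4261


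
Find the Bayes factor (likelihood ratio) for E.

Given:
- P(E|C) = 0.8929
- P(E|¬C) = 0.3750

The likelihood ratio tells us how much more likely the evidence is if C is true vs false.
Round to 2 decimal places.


Likelihood Ratio (LR) = P(E|C) / P(E|¬C)

LR = 0.8929 / 0.3750
   = 2.38

The evidence is 2.38 times more likely if C is true than if C is false.
Since LR > 1, the evidence supports C over ¬C.


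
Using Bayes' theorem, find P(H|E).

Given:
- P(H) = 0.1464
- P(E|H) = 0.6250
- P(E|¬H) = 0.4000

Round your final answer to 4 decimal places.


Bayes' theorem: P(H|E) = P(E|H) × P(H) / P(E)

Step 1: Calculate P(E) using law of total probability
P(E) = P(E|H)P(H) + P(E|¬H)P(¬H)
     = 0.6250 × 0.1464 + 0.4000 × 0.8536
     = 0.09150000 + 0.34144000
     = 0.43294000

Step 2: Apply Bayes' theorem
P(H|E) = P(E|H) × P(H) / P(E)
       = 0.09150000 / 0.43294000
       = 0.2113


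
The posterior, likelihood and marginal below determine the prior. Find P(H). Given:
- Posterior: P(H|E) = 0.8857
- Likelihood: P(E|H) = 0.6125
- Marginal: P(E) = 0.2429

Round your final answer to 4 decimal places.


From Bayes' theorem: P(H|E) = P(E|H) × P(H) / P(E)

Rearranging for P(H):
P(H) = P(H|E) × P(E) / P(E|H)
     = 0.8857 × 0.2429 / 0.6125
     = 0.21513653 / 0.6125
     = 0.3512


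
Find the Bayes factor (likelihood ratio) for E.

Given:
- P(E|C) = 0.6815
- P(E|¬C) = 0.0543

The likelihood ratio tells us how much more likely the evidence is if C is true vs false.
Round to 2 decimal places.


Likelihood Ratio (LR) = P(E|C) / P(E|¬C)

LR = 0.6815 / 0.0543
   = 12.55

The evidence is 12.55 times more likely if C is true than if C is false.
Because LR exceeds 1, E is evidence for C.


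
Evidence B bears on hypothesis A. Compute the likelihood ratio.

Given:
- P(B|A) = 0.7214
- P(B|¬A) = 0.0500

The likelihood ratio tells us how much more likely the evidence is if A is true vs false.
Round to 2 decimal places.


Likelihood Ratio (LR) = P(B|A) / P(B|¬A)

LR = 0.7214 / 0.0500
   = 14.43

The evidence is 14.43 times more likely if A is true than if A is false.
LR > 1, so observing B raises the odds in favor of A.


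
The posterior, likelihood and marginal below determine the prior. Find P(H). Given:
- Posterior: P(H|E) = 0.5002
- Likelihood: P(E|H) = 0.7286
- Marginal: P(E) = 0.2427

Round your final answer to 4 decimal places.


From Bayes' theorem: P(H|E) = P(E|H) × P(H) / P(E)

Rearranging for P(H):
P(H) = P(H|E) × P(E) / P(E|H)
     = 0.5002 × 0.2427 / 0.7286
     = 0.12139854 / 0.7286
     = 0.1666


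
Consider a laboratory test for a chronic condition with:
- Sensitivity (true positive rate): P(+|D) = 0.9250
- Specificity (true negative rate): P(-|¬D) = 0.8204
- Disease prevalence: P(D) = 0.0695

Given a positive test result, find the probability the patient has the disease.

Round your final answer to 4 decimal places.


Let D = has disease, + = positive test

Given:
- P(D) = 0.0695 (prevalence)
- P(+|D) = 0.9250 (sensitivity)
- P(-|¬D) = 0.8204 (specificity)
- P(+|¬D) = 0.1796 (false positive rate = 1 - specificity)

Step 1: Find P(+)
P(+) = P(+|D)P(D) + P(+|¬D)P(¬D)
     = 0.9250 × 0.0695 + 0.1796 × 0.9305
     = 0.06428750 + 0.16711780
     = 0.23140530

Step 2: Apply Bayes' theorem for P(D|+)
P(D|+) = P(+|D)P(D) / P(+)
       = 0.06428750 / 0.23140530
       = 0.2778


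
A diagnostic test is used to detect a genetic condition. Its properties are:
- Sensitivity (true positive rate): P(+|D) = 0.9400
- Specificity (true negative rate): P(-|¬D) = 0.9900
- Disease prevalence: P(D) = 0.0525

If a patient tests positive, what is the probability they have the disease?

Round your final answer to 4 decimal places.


Let D = has disease, + = positive test

Given:
- P(D) = 0.0525 (prevalence)
- P(+|D) = 0.9400 (sensitivity)
- P(-|¬D) = 0.9900 (specificity)
- P(+|¬D) = 0.0100 (false positive rate = 1 - specificity)

Step 1: Find P(+)
P(+) = P(+|D)P(D) + P(+|¬D)P(¬D)
     = 0.9400 × 0.0525 + 0.0100 × 0.9475
     = 0.04935000 + 0.00947500
     = 0.05882500

Step 2: Apply Bayes' theorem for P(D|+)
P(D|+) = P(+|D)P(D) / P(+)
       = 0.04935000 / 0.05882500
       = 0.8389
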